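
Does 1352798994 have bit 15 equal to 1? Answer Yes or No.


0b1010000101000100001001100010010, bit 15 = 0. No

No


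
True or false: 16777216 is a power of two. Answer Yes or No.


0b1000000000000000000000000. Only one bit set => Yes

Yes


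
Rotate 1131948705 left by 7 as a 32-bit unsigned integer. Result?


Rotate 0b1000011011110000010101010100001 left by 7 (32-bit) = 0b10111100000101010101000010100001 = 3155513505

3155513505


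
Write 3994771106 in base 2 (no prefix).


3994771106 = 11101110000110110101111010100010 in binary

11101110000110110101111010100010


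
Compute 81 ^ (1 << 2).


81 ^ (1 << 2) = 81 ^ 4 = 85

85


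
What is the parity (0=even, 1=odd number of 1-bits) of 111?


0b1101111 has 6 ones => parity 0

0


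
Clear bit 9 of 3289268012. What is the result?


3289268012 & ~(1 << 9) = 3289267500

3289267500


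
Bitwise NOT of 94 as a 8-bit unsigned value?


~0b1011110 = 0b10100001 = 161 (8-bit unsigned)

161


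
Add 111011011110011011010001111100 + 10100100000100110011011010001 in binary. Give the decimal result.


111011011110011011010001111100 + 10100100000100110011011010001 = 1001111111111000001101101001101 = 1341922125

1341922125


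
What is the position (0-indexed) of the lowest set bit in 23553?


0b101110000000001. Lowest set bit at position 0

0


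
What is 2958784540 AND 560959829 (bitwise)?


0b10110000010110110111100000011100 & 0b100001011011111001000101010101 = 0b100000010010110001000000010100 = 541790228

541790228


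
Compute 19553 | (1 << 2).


19553 | (1 << 2) = 19553 | 4 = 19557

19557


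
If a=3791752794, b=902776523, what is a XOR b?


3791752794 ^ 902776523 = 3620653201

3620653201


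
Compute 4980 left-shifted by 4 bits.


0b1001101110100 << 4 = 0b10011011101000000 = 79680

79680


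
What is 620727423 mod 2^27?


620727423 & 134217727 = 83856511

83856511


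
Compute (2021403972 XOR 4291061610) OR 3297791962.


Step 1: 2021403972 ^ 4291061610 = 2277001774
Step 2: 2277001774 | 3297791962 = 3350745086

3350745086


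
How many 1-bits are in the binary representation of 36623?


0b1000111100001111 has 9 set bits

9


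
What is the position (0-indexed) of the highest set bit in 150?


0b10010110. Highest set bit at position 7

7


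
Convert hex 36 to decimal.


36 hex = 54 decimal

54


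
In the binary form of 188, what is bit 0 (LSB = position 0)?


0b10111100, position 0 = 0

0


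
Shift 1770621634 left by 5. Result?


0b1101001100010011000101011000010 << 5 = 0b110100110001001100010101100001000000 = 56659892288

56659892288


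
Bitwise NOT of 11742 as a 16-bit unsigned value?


~0b10110111011110 = 0b1101001000100001 = 53793 (16-bit unsigned)

53793


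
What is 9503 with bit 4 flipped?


9503 ^ (1 << 4) = 9503 ^ 16 = 9487

9487


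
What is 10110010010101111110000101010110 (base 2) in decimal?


10110010010101111110000101010110 in decimal = 2992103766

2992103766


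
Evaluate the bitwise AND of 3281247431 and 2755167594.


0b11000011100100111101110011000111 & 0b10100100001110001000010101101010 = 0b10000000000100001000010001000010 = 2148566082

2148566082


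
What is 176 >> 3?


0b10110000 >> 3 = 0b10110 = 22

22


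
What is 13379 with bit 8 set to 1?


13379 | (1 << 8) = 13379 | 256 = 13635

13635


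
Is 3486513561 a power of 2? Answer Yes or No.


0b11001111110011111111100110011001. Multiple bits set => No

No


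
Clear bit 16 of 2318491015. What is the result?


2318491015 & ~(1 << 16) = 2318425479

2318425479


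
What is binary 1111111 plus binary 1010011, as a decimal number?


1111111 + 1010011 = 11010010 = 210

210


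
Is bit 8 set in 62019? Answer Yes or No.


0b1111001001000011, bit 8 = 0. No

No


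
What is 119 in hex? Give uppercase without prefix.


119 = 77 hex

77


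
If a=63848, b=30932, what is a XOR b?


63848 ^ 30932 = 33212

33212


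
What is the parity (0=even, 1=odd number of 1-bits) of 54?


0b110110 has 4 ones => parity 0

0


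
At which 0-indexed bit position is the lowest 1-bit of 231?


0b11100111. Lowest set bit at position 0

0


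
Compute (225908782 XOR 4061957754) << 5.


Step 1: 225908782 ^ 4061957754 = 4285240916
Step 2: 4285240916 << 5 = 137127709312

137127709312


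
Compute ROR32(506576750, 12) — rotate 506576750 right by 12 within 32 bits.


Rotate 0b11110001100011011111101101110 right by 12 (32-bit) = 0b11110110111000011110001100011011 = 4141998875

4141998875


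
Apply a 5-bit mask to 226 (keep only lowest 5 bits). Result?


226 & 31 = 2

2


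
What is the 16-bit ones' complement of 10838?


10838 ^ 65535 = 54697

54697


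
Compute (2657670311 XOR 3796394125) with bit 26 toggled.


Step 1: 2657670311 ^ 3796394125 = 2082518058
Step 2: 2082518058 ^ (1 << 26) = 2082518058 ^ 67108864 = 2015409194

2015409194


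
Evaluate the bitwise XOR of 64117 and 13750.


0b1111101001110101 ^ 0b11010110110110 = 0b1100111111000011 = 53187

53187


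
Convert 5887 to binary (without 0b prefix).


5887 = 1011011111111 in binary

1011011111111


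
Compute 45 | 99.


0b101101 | 0b1100011 = 0b1101111 = 111

111


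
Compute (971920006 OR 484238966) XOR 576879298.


Step 1: 971920006 | 484238966 = 1040119542
Step 2: 1040119542 ^ 576879298 = 530353204

530353204


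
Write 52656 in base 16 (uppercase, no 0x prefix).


52656 = CDB0 hex

CDB0


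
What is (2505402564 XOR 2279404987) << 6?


Step 1: 2505402564 ^ 2279404987 = 311008639
Step 2: 311008639 << 6 = 19904552896

19904552896


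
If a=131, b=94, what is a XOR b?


131 ^ 94 = 221

221


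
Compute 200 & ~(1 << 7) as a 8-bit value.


200 & ~(1 << 7) = 72

72


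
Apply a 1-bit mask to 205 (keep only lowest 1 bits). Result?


205 & 1 = 1

1


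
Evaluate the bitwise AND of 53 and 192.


0b110101 & 0b11000000 = 0b0 = 0

0


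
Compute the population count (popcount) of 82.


0b1010010 has 3 set bits

3


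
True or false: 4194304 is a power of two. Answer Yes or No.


0b10000000000000000000000. Only one bit set => Yes

Yes


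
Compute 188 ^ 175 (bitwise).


0b10111100 ^ 0b10101111 = 0b10011 = 19

19


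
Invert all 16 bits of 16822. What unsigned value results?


16822 ^ 65535 = 48713

48713


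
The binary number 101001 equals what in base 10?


101001 in decimal = 41

41


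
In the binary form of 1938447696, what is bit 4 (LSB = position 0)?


0b1110011100010100101110101010000, position 4 = 1

1


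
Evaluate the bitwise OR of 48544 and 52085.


0b1011110110100000 | 0b1100101101110101 = 0b1111111111110101 = 65525

65525


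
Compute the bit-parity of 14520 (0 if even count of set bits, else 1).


0b11100010111000 has 7 ones => parity 1

1


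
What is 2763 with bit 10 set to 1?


2763 | (1 << 10) = 2763 | 1024 = 3787

3787


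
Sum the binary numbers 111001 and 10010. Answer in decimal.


111001 + 10010 = 1001011 = 75

75


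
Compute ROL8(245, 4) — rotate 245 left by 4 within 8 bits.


Rotate 0b11110101 left by 4 (8-bit) = 0b1011111 = 95

95


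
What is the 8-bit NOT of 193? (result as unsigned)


~0b11000001 = 0b111110 = 62 (8-bit unsigned)

62


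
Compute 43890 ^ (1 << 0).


43890 ^ (1 << 0) = 43890 ^ 1 = 43891

43891


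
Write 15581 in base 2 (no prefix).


15581 = 11110011011101 in binary

11110011011101


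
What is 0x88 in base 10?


88 hex = 136 decimal

136


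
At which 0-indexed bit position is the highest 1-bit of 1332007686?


0b1001111011001001101001100000110. Highest set bit at position 30

30


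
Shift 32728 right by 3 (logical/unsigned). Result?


0b111111111011000 >> 3 = 0b111111111011 = 4091

4091


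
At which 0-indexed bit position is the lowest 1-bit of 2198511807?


0b10000011000010101010000010111111. Lowest set bit at position 0

0


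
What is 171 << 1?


0b10101011 << 1 = 0b101010110 = 342

342


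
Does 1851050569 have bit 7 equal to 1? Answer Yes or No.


0b1101110010101001100101001001001, bit 7 = 0. No

No


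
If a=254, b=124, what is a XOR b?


254 ^ 124 = 130

130


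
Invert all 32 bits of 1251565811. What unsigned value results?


1251565811 ^ 4294967295 = 3043401484

3043401484


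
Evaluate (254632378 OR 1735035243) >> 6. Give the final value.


Step 1: 254632378 | 1735035243 = 1869605371
Step 2: 1869605371 >> 6 = 29212583

29212583


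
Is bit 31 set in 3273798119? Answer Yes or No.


0b11000011001000100011000111100111, bit 31 = 1. Yes

Yes


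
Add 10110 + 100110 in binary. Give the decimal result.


10110 + 100110 = 111100 = 60

60


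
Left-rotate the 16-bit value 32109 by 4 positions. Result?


Rotate 0b111110101101101 left by 4 (16-bit) = 0b1101011011010111 = 54999

54999


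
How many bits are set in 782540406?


0b101110101001001001111001110110 has 17 set bits

17


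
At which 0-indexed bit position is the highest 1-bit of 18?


0b10010. Highest set bit at position 4

4


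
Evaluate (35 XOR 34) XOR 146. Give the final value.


Step 1: 35 ^ 34 = 1
Step 2: 1 ^ 146 = 147

147


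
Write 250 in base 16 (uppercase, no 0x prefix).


250 = FA hex

FA


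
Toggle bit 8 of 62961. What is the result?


62961 ^ (1 << 8) = 62961 ^ 256 = 62705

62705


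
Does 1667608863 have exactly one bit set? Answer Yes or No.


0b1100011011001011011000100011111. Multiple bits set => No

No


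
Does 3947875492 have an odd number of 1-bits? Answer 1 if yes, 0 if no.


0b11101011010011111100110010100100 has 18 ones => parity 0

0


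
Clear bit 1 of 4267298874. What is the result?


4267298874 & ~(1 << 1) = 4267298872

4267298872


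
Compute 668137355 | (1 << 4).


668137355 | (1 << 4) = 668137355 | 16 = 668137371

668137371


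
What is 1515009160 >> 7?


0b1011010010011010011010010001000 >> 7 = 0b101101001001101001101001 = 11836009

11836009


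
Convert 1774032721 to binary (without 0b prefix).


1774032721 = 1101001101111011001011101010001 in binary

1101001101111011001011101010001


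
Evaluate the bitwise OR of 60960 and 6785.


0b1110111000100000 | 0b1101010000001 = 0b1111111010100001 = 65185

65185


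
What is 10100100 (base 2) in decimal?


10100100 in decimal = 164

164


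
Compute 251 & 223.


0b11111011 & 0b11011111 = 0b11011011 = 219

219


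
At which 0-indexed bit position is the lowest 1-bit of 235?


0b11101011. Lowest set bit at position 0

0


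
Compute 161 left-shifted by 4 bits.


0b10100001 << 4 = 0b101000010000 = 2576

2576


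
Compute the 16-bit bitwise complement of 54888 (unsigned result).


~0b1101011001101000 = 0b10100110010111 = 10647 (16-bit unsigned)

10647


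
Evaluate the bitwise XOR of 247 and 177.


0b11110111 ^ 0b10110001 = 0b1000110 = 70

70


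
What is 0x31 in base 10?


31 hex = 49 decimal

49


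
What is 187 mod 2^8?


187 & 255 = 187

187


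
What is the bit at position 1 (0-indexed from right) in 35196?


0b1000100101111100, position 1 = 0

0


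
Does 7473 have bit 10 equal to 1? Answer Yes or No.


0b1110100110001, bit 10 = 1. Yes

Yes


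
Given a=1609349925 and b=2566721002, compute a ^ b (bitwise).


1609349925 ^ 2566721002 = 3339826895

3339826895


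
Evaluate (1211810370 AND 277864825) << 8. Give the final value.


Step 1: 1211810370 & 277864825 = 704576
Step 2: 704576 << 8 = 180371456

180371456


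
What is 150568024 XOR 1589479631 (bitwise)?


0b1000111110010111110001011000 ^ 0b1011110101111011000100011001111 = 0b1010110010001001111010010010111 = 1447359639

1447359639


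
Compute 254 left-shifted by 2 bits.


0b11111110 << 2 = 0b1111111000 = 1016

1016


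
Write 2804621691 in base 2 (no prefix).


2804621691 = 10100111001010110010000101111011 in binary

10100111001010110010000101111011


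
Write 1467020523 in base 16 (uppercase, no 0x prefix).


1467020523 = 5770F4EB hex

5770F4EB


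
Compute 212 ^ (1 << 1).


212 ^ (1 << 1) = 212 ^ 2 = 214

214


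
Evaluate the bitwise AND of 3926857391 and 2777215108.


0b11101010000011110001011010101111 & 0b10100101100010001111000010000100 = 0b10100000000010000001000010000100 = 2684883076

2684883076


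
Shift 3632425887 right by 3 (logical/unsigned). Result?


0b11011000100000100110101110011111 >> 3 = 0b11011000100000100110101110011 = 454053235

454053235


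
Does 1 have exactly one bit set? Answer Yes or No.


0b1. Only one bit set => Yes

Yes


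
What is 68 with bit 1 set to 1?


68 | (1 << 1) = 68 | 2 = 70

70


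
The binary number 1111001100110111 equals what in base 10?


1111001100110111 in decimal = 62263

62263


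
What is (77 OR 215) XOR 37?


Step 1: 77 | 215 = 223
Step 2: 223 ^ 37 = 250

250


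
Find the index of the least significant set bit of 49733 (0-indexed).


0b1100001001000101. Lowest set bit at position 0

0


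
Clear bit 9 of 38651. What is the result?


38651 & ~(1 << 9) = 38139

38139


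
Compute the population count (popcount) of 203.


0b11001011 has 5 set bits

5


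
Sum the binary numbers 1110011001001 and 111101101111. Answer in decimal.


1110011001001 + 111101101111 = 10110000111000 = 11320

11320


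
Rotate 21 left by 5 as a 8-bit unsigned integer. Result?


Rotate 0b10101 left by 5 (8-bit) = 0b10100010 = 162

162


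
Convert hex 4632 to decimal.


4632 hex = 17970 decimal

17970


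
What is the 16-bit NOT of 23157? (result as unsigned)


~0b101101001110101 = 0b1010010110001010 = 42378 (16-bit unsigned)

42378


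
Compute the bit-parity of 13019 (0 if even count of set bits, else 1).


0b11001011011011 has 9 ones => parity 1

1


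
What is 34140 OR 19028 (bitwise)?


0b1000010101011100 | 0b100101001010100 = 0b1100111101011100 = 53084

53084


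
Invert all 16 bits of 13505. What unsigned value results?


13505 ^ 65535 = 52030

52030


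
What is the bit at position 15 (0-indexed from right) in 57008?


0b1101111010110000, position 15 = 1

1


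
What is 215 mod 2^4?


215 & 15 = 7

7


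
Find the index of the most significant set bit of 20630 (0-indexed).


0b101000010010110. Highest set bit at position 14

14


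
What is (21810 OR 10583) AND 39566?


Step 1: 21810 | 10583 = 32119
Step 2: 32119 & 39566 = 6150

6150


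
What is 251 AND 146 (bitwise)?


0b11111011 & 0b10010010 = 0b10010010 = 146

146


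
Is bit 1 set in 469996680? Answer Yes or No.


0b11100000000111001010010001000, bit 1 = 0. No

No


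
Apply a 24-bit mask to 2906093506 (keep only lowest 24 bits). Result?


2906093506 & 16777215 = 3635138

3635138


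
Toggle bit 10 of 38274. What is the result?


38274 ^ (1 << 10) = 38274 ^ 1024 = 37250

37250


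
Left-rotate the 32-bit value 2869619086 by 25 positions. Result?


Rotate 0b10101011000010101110100110001110 left by 25 (32-bit) = 0b11101010101100001010111010011 = 492180947

492180947


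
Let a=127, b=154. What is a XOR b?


127 ^ 154 = 229

229


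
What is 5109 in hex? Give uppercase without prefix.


5109 = 13F5 hex

13F5


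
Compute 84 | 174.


0b1010100 | 0b10101110 = 0b11111110 = 254

254


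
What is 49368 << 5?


0b1100000011011000 << 5 = 0b110000001101100000000 = 1579776

1579776


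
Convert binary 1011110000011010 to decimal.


1011110000011010 in decimal = 48154

48154


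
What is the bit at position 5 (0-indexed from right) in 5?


0b101, position 5 = 0

0


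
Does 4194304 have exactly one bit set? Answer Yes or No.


0b10000000000000000000000. Only one bit set => Yes

Yes


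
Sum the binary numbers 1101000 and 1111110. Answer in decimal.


1101000 + 1111110 = 11100110 = 230

230


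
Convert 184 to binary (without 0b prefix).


184 = 10111000 in binary

10111000


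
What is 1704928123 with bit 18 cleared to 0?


1704928123 & ~(1 << 18) = 1704665979

1704665979


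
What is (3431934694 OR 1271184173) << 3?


Step 1: 3431934694 | 1271184173 = 3486497775
Step 2: 3486497775 << 3 = 27891982200

27891982200


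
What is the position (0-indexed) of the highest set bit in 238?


0b11101110. Highest set bit at position 7

7


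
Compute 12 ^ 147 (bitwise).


0b1100 ^ 0b10010011 = 0b10011111 = 159

159


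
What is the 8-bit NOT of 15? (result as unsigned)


~0b1111 = 0b11110000 = 240 (8-bit unsigned)

240


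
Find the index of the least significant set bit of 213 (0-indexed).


0b11010101. Lowest set bit at position 0

0


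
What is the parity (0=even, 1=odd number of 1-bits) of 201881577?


0b1100000010000111011111101001 has 14 ones => parity 0

0


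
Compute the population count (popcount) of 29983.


0b111010100011111 has 10 set bits

10


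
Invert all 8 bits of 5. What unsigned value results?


5 ^ 255 = 250

250


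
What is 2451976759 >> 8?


0b10010010001001100011001000110111 >> 8 = 0b100100100010011000110010 = 9578034

9578034


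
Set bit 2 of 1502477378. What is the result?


1502477378 | (1 << 2) = 1502477378 | 4 = 1502477382

1502477382


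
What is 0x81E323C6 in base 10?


81E323C6 hex = 2179146694 decimal

2179146694


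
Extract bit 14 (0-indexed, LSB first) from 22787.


0b101100100000011, position 14 = 1

1


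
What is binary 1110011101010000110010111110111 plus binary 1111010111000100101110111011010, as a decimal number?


1110011101010000110010111110111 + 1111010111000100101110111011010 = 11101110100010101100001111010001 = 4002071505

4002071505


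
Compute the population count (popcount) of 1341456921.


0b1001111111101010000001000011001 has 15 set bits

15


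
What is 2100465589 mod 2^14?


2100465589 & 16383 = 4021

4021


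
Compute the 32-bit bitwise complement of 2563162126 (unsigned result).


~0b10011000110001101100000000001110 = 0b1100111001110010011111111110001 = 1731805169 (32-bit unsigned)

1731805169


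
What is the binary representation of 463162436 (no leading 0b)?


463162436 = 11011100110110100110001000100 in binary

11011100110110100110001000100


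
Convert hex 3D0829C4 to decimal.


3D0829C4 hex = 1023945156 decimal

1023945156


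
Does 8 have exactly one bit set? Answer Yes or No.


0b1000. Only one bit set => Yes

Yes


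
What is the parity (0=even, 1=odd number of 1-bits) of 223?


0b11011111 has 7 ones => parity 1

1


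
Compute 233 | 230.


0b11101001 | 0b11100110 = 0b11101111 = 239

239


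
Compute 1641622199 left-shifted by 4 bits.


0b1100001110110010010101010110111 << 4 = 0b11000011101100100101010101101110000 = 26265955184

26265955184


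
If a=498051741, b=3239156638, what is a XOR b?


498051741 ^ 3239156638 = 3703451907

3703451907


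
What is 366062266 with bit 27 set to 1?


366062266 | (1 << 27) = 366062266 | 134217728 = 500279994

500279994


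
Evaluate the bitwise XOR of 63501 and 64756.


0b1111100000001101 ^ 0b1111110011110100 = 0b10011111001 = 1273

1273


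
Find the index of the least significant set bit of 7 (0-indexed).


0b111. Lowest set bit at position 0

0


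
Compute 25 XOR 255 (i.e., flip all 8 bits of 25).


25 ^ 255 = 230

230


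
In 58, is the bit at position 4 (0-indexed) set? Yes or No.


0b111010, bit 4 = 1. Yes

Yes


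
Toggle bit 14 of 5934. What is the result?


5934 ^ (1 << 14) = 5934 ^ 16384 = 22318

22318


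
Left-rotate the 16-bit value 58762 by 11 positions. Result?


Rotate 0b1110010110001010 left by 11 (16-bit) = 0b101011100101100 = 22316

22316


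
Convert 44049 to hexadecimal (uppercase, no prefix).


44049 = AC11 hex

AC11


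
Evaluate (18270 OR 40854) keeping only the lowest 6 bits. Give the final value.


Step 1: 18270 | 40854 = 57310
Step 2: 57310 & 63 = 30

30


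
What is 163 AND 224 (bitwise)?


0b10100011 & 0b11100000 = 0b10100000 = 160

160


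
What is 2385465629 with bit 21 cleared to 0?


2385465629 & ~(1 << 21) = 2383368477

2383368477


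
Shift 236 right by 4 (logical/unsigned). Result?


0b11101100 >> 4 = 0b1110 = 14

14


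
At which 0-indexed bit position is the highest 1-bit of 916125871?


0b110110100110101111100010101111. Highest set bit at position 29

29


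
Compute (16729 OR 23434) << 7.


Step 1: 16729 | 23434 = 23515
Step 2: 23515 << 7 = 3009920

3009920


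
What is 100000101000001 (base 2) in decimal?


100000101000001 in decimal = 16705

16705


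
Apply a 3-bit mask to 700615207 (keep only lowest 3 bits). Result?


700615207 & 7 = 7

7


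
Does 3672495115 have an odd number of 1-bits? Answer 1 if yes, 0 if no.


0b11011010111001011101010000001011 has 17 ones => parity 1

1


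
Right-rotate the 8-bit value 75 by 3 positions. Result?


Rotate 0b1001011 right by 3 (8-bit) = 0b1101001 = 105

105


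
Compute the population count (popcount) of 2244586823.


0b10000101110010011010110101000111 has 16 set bits

16


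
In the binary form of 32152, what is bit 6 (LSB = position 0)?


0b111110110011000, position 6 = 0

0


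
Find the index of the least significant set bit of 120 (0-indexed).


0b1111000. Lowest set bit at position 3

3


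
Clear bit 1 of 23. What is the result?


23 & ~(1 << 1) = 21

21


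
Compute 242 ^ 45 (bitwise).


0b11110010 ^ 0b101101 = 0b11011111 = 223

223


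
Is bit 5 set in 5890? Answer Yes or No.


0b1011100000010, bit 5 = 0. No

No


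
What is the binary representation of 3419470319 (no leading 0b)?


3419470319 = 11001011110100001111100111101111 in binary

11001011110100001111100111101111


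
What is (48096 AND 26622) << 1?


Step 1: 48096 & 26622 = 9184
Step 2: 9184 << 1 = 18368

18368


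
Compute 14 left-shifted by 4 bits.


0b1110 << 4 = 0b11100000 = 224

224


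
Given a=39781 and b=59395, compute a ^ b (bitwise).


39781 ^ 59395 = 29542

29542


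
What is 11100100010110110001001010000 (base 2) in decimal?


11100100010110110001001010000 in decimal = 478896720

478896720


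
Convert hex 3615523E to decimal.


3615523E hex = 907366974 decimal

907366974


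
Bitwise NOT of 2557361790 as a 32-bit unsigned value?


~0b10011000011011100011111001111110 = 0b1100111100100011100000110000001 = 1737605505 (32-bit unsigned)

1737605505


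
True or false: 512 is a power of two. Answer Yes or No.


0b1000000000. Only one bit set => Yes

Yes


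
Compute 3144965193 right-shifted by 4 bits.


0b10111011011101000101110001001001 >> 4 = 0b1011101101110100010111000100 = 196560324

196560324


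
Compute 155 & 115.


0b10011011 & 0b1110011 = 0b10011 = 19

19


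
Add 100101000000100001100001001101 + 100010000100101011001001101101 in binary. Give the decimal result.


100101000000100001100001001101 + 100010000100101011001001101101 = 1000111000101001100101010111010 = 1192544954

1192544954


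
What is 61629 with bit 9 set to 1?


61629 | (1 << 9) = 61629 | 512 = 62141

62141


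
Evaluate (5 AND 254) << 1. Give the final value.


Step 1: 5 & 254 = 4
Step 2: 4 << 1 = 8

8


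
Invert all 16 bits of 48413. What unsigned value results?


48413 ^ 65535 = 17122

17122


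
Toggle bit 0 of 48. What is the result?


48 ^ (1 << 0) = 48 ^ 1 = 49

49


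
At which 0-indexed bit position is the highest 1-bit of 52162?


0b1100101111000010. Highest set bit at position 15

15


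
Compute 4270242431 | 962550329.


0b11111110100001101011101001111111 | 0b111001010111110101101000111001 = 0b11111111110111111111101001111111 = 4292868735

4292868735


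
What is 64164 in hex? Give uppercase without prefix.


64164 = FAA4 hex

FAA4


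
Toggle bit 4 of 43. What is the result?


43 ^ (1 << 4) = 43 ^ 16 = 59

59


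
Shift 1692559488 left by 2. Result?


0b1100100111000100110100010000000 << 2 = 0b110010011100010011010001000000000 = 6770237952

6770237952


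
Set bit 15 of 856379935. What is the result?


856379935 | (1 << 15) = 856379935 | 32768 = 856412703

856412703


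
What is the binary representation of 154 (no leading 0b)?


154 = 10011010 in binary

10011010


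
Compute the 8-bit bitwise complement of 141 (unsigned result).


~0b10001101 = 0b1110010 = 114 (8-bit unsigned)

114


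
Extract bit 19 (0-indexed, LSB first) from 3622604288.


0b11010111111011001000111000000000, position 19 = 1

1


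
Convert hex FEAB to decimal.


FEAB hex = 65195 decimal

65195


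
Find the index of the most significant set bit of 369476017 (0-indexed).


0b10110000001011100000110110001. Highest set bit at position 28

28


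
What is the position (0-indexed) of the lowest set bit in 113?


0b1110001. Lowest set bit at position 0

0


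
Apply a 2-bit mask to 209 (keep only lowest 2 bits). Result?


209 & 3 = 1

1


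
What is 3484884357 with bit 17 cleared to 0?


3484884357 & ~(1 << 17) = 3484753285

3484753285


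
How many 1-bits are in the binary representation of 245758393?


0b1110101001011111100110111001 has 18 set bits

18


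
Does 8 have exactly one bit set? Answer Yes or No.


0b1000. Only one bit set => Yes

Yes


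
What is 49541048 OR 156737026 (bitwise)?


0b10111100111110111110111000 | 0b1001010101111001111000000010 = 0b1011111101111111111110111010 = 200802234

200802234


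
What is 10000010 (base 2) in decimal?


10000010 in decimal = 130

130


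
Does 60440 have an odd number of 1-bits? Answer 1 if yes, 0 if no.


0b1110110000011000 has 7 ones => parity 1

1


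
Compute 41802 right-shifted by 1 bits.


0b1010001101001010 >> 1 = 0b101000110100101 = 20901

20901


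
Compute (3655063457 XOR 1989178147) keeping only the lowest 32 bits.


Step 1: 3655063457 ^ 1989178147 = 2940970114
Step 2: 2940970114 & 4294967295 = 2940970114

2940970114


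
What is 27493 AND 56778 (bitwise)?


0b110101101100101 & 0b1101110111001010 = 0b100100101000000 = 18752

18752


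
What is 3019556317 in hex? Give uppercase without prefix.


3019556317 = B3FAC5DD hex

B3FAC5DD


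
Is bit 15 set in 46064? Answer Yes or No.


0b1011001111110000, bit 15 = 1. Yes

Yes


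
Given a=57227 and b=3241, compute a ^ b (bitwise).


57227 ^ 3241 = 54050

54050


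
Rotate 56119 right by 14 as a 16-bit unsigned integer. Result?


Rotate 0b1101101100110111 right by 14 (16-bit) = 0b110110011011111 = 27871

27871


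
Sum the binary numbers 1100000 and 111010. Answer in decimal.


1100000 + 111010 = 10011010 = 154

154


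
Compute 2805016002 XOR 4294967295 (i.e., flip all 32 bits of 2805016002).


2805016002 ^ 4294967295 = 1489951293

1489951293


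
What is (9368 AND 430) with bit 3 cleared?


Step 1: 9368 & 430 = 136
Step 2: 136 & ~(1 << 3) = 128

128


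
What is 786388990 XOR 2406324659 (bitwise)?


0b101110110111110101011111111110 ^ 0b10001111011011011001100110110011 = 0b10100001101100101100111001001101 = 2712849997

2712849997


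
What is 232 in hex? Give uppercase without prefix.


232 = E8 hex

E8


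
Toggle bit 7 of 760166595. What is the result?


760166595 ^ (1 << 7) = 760166595 ^ 128 = 760166467

760166467


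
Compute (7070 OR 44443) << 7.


Step 1: 7070 | 44443 = 49055
Step 2: 49055 << 7 = 6279040

6279040


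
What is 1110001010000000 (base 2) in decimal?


1110001010000000 in decimal = 57984

57984


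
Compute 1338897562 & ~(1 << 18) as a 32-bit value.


1338897562 & ~(1 << 18) = 1338635418

1338635418


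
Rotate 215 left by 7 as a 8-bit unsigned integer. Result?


Rotate 0b11010111 left by 7 (8-bit) = 0b11101011 = 235

235


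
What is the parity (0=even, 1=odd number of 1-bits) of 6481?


0b1100101010001 has 6 ones => parity 0

0


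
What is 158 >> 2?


0b10011110 >> 2 = 0b100111 = 39

39


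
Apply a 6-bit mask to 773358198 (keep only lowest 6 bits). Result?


773358198 & 63 = 54

54


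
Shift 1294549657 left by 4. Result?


0b1001101001010010100001010011001 << 4 = 0b10011010010100101000010100110010000 = 20712794512

20712794512


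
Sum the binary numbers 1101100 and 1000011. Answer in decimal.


1101100 + 1000011 = 10101111 = 175

175


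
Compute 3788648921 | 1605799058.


0b11100001110100100011000111011001 | 0b1011111101101101000110010010010 = 0b11111111111101101011110111011011 = 4294360539

4294360539


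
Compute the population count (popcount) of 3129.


0b110000111001 has 6 set bits

6


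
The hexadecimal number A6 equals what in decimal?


A6 hex = 166 decimal

166


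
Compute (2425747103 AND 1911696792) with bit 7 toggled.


Step 1: 2425747103 & 1911696792 = 277882008
Step 2: 277882008 ^ (1 << 7) = 277882008 ^ 128 = 277881880

277881880


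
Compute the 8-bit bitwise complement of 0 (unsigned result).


~0b0 = 0b11111111 = 255 (8-bit unsigned)

255


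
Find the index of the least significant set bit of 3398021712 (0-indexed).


0b11001010100010011011001001010000. Lowest set bit at position 4

4


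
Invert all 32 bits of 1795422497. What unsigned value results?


1795422497 ^ 4294967295 = 2499544798

2499544798


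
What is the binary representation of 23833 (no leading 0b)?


23833 = 101110100011001 in binary

101110100011001


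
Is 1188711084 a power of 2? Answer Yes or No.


0b1000110110110100100101010101100. Multiple bits set => No

No


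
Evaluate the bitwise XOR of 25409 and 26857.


0b110001101000001 ^ 0b110100011101001 = 0b101110101000 = 2984

2984


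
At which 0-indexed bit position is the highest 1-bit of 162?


0b10100010. Highest set bit at position 7

7


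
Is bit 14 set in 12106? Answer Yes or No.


0b10111101001010, bit 14 = 0. No

No


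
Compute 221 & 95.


0b11011101 & 0b1011111 = 0b1011101 = 93

93


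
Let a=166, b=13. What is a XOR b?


166 ^ 13 = 171

171


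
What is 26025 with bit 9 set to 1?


26025 | (1 << 9) = 26025 | 512 = 26537

26537


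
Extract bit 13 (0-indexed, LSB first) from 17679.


0b100010100001111, position 13 = 0

0


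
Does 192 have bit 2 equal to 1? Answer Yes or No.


0b11000000, bit 2 = 0. No

No


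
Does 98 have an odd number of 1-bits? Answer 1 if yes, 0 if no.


0b1100010 has 3 ones => parity 1

1


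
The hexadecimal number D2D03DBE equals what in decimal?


D2D03DBE hex = 3536862654 decimal

3536862654


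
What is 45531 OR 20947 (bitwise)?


0b1011000111011011 | 0b101000111010011 = 0b1111000111011011 = 61915

61915


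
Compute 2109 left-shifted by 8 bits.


0b100000111101 << 8 = 0b10000011110100000000 = 539904

539904


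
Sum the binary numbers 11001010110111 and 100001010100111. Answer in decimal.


11001010110111 + 100001010100111 = 111010101011110 = 30046

30046


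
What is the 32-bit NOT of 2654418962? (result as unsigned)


~0b10011110001101110011100000010010 = 0b1100001110010001100011111101101 = 1640548333 (32-bit unsigned)

1640548333


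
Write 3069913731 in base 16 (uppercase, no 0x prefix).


3069913731 = B6FB2A83 hex

B6FB2A83


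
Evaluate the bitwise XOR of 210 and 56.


0b11010010 ^ 0b111000 = 0b11101010 = 234

234


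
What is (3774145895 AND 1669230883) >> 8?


Step 1: 3774145895 & 1669230883 = 1618239779
Step 2: 1618239779 >> 8 = 6321249

6321249


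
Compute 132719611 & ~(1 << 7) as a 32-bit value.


132719611 & ~(1 << 7) = 132719483

132719483


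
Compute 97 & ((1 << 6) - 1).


97 & 63 = 33

33


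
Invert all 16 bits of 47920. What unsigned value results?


47920 ^ 65535 = 17615

17615


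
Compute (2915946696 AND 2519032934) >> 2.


Step 1: 2915946696 & 2519032934 = 2214936640
Step 2: 2214936640 >> 2 = 553734160

553734160


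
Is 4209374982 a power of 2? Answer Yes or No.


0b11111010111001011111011100000110. Multiple bits set => No

No


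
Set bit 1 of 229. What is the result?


229 | (1 << 1) = 229 | 2 = 231

231


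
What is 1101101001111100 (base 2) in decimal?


1101101001111100 in decimal = 55932

55932


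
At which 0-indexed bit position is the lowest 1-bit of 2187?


0b100010001011. Lowest set bit at position 0

0


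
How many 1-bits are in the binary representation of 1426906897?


0b1010101000011001101111100010001 has 15 set bits

15


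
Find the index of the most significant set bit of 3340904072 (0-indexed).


0b11000111001000100010011010001000. Highest set bit at position 31

31


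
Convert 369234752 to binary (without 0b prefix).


369234752 = 10110000000100001001101000000 in binary

10110000000100001001101000000


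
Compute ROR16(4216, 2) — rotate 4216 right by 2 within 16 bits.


Rotate 0b1000001111000 right by 2 (16-bit) = 0b10000011110 = 1054

1054


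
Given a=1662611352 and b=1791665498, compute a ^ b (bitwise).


1662611352 ^ 1791665498 = 164874946

164874946


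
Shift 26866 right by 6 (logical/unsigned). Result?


0b110100011110010 >> 6 = 0b110100011 = 419

419


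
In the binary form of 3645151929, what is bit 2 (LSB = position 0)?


0b11011001010001001001101010111001, position 2 = 0

0


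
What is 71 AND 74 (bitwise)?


0b1000111 & 0b1001010 = 0b1000010 = 66

66


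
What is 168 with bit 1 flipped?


168 ^ (1 << 1) = 168 ^ 2 = 170

170


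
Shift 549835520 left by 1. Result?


0b100000110001011101001100000000 << 1 = 0b1000001100010111010011000000000 = 1099671040

1099671040


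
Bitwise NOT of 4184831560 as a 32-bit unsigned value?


~0b11111001011011110111011001001000 = 0b110100100001000100110110111 = 110135735 (32-bit unsigned)

110135735


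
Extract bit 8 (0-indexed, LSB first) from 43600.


0b1010101001010000, position 8 = 0

0


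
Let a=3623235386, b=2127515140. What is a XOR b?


3623235386 ^ 2127515140 = 2839109950

2839109950


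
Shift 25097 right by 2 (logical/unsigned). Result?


0b110001000001001 >> 2 = 0b1100010000010 = 6274

6274


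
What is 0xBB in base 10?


BB hex = 187 decimal

187


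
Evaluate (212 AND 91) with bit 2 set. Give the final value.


Step 1: 212 & 91 = 80
Step 2: 80 | (1 << 2) = 80 | 4 = 84

84


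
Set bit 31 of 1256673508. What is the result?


1256673508 | (1 << 31) = 1256673508 | 2147483648 = 3404157156

3404157156


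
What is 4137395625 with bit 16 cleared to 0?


4137395625 & ~(1 << 16) = 4137330089

4137330089


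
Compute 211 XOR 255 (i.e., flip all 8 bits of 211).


211 ^ 255 = 44

44


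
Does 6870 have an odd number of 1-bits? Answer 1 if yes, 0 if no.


0b1101011010110 has 8 ones => parity 0

0


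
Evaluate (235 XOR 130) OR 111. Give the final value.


Step 1: 235 ^ 130 = 105
Step 2: 105 | 111 = 111

111


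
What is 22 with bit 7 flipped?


22 ^ (1 << 7) = 22 ^ 128 = 150

150


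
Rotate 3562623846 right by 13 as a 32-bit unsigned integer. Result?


Rotate 0b11010100010110010101001101100110 right by 13 (32-bit) = 0b10011011001101101010001011001010 = 2604049098

2604049098


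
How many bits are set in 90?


0b1011010 has 4 set bits

4


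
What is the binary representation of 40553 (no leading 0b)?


40553 = 1001111001101001 in binary

1001111001101001


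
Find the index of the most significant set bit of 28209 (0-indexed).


0b110111000110001. Highest set bit at position 14

14


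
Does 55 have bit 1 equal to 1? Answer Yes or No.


0b110111, bit 1 = 1. Yes

Yes


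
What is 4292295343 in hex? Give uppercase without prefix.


4292295343 = FFD73AAF hex

FFD73AAF


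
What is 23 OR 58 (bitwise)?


0b10111 | 0b111010 = 0b111111 = 63

63


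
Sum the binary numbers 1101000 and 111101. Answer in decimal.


1101000 + 111101 = 10100101 = 165

165


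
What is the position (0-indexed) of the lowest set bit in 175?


0b10101111. Lowest set bit at position 0

0


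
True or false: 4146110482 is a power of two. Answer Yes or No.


0b11110111001000001010000000010010. Multiple bits set => No

No


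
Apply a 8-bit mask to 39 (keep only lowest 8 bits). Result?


39 & 255 = 39

39


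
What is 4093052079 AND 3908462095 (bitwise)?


0b11110011111101110000010010101111 & 0b11101000111101100110011000001111 = 0b11100000111101100000010000001111 = 3774219279

3774219279


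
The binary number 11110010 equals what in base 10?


11110010 in decimal = 242

242


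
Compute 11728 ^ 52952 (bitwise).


0b10110111010000 ^ 0b1100111011011000 = 0b1110001100001000 = 58120

58120


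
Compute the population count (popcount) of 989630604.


0b111010111111001001000010001100 has 15 set bits

15


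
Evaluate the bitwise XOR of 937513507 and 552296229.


0b110111111000010101001000100011 ^ 0b100000111010110101111100100101 = 0b10111000010100000110100000110 = 386534662

386534662


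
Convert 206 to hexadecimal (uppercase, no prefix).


206 = CE hex

CE


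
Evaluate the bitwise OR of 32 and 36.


0b100000 | 0b100100 = 0b100100 = 36

36


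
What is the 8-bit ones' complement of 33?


33 ^ 255 = 222

222


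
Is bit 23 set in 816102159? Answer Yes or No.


0b110000101001001011101100001111, bit 23 = 1. Yes

Yes


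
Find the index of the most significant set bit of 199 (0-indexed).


0b11000111. Highest set bit at position 7

7


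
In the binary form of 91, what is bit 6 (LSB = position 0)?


0b1011011, position 6 = 1

1


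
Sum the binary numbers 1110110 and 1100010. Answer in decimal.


1110110 + 1100010 = 11011000 = 216

216


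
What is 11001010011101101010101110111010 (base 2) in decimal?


11001010011101101010101110111010 in decimal = 3396774842

3396774842


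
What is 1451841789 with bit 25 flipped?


1451841789 ^ (1 << 25) = 1451841789 ^ 33554432 = 1418287357

1418287357


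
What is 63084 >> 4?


0b1111011001101100 >> 4 = 0b111101100110 = 3942

3942


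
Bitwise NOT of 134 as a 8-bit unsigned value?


~0b10000110 = 0b1111001 = 121 (8-bit unsigned)

121


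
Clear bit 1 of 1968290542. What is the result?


1968290542 & ~(1 << 1) = 1968290540

1968290540


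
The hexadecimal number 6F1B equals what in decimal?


6F1B hex = 28443 decimal

28443


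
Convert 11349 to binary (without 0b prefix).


11349 = 10110001010101 in binary

10110001010101


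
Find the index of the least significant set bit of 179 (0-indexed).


0b10110011. Lowest set bit at position 0

0


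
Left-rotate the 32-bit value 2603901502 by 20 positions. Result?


Rotate 0b10011011001101000110001000111110 left by 20 (32-bit) = 0b100011111010011011001101000110 = 602518342

602518342
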